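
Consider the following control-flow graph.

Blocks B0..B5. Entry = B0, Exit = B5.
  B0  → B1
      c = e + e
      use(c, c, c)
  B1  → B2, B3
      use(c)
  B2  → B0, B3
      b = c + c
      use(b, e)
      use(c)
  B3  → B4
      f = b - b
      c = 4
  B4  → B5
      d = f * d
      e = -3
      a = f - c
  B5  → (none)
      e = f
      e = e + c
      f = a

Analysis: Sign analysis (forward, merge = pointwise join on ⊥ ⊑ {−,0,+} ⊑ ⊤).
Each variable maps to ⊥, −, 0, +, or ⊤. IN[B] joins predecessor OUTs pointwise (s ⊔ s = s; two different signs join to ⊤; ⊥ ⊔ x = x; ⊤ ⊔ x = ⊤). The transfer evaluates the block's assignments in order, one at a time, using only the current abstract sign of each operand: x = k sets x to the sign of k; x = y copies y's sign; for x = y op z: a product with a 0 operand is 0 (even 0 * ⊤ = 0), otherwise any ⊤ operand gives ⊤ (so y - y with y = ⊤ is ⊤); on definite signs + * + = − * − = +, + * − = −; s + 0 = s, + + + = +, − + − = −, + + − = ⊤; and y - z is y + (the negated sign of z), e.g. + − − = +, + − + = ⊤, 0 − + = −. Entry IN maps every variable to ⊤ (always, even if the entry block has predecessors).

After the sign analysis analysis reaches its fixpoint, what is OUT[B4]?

Per-block solution:
  B0: | IN=(all ⊤) | OUT=(all ⊤)
  B1: | IN=(all ⊤) | OUT=(all ⊤)
  B2: | IN=(all ⊤) | OUT=(all ⊤)
  B3: | IN=(all ⊤) | OUT={c:+; rest ⊤}
  B4: | IN={c:+; rest ⊤} | OUT={c:+, e:-; rest ⊤}
  B5: | IN={c:+, e:-; rest ⊤} | OUT={c:+; rest ⊤}

Merge at B4: IN[B4] = OUT[B3] = {a: ⊤, b: ⊤, c: +, d: ⊤, e: ⊤, f: ⊤}
Applying B4's transfer function to that IN value gives OUT[B4] (row B4 above).

Answer: {a: ⊤, b: ⊤, c: +, d: ⊤, e: -, f: ⊤}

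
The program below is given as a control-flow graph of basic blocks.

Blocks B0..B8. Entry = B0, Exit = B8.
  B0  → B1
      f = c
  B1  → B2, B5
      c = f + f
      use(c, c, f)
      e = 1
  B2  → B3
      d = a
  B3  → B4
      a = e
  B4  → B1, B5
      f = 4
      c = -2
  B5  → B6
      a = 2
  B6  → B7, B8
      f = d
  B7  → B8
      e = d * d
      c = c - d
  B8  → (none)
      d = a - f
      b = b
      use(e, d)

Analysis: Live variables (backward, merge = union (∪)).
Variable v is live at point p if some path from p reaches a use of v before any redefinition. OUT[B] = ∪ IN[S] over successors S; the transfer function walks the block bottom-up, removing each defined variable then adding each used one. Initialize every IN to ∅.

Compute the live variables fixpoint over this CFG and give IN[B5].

Answer: {b, c, d, e}

Trace:
Per-block solution:
  B0: | IN={a, b, c, d} | OUT={a, b, d, f}
  B1: | IN={a, b, d, f} | OUT={a, b, c, d, e}
  B2: | IN={a, b, e} | OUT={b, d, e}
  B3: | IN={b, d, e} | OUT={a, b, d, e}
  B4: | IN={a, b, d, e} | OUT={a, b, c, d, e, f}
  B5: | IN={b, c, d, e} | OUT={a, b, c, d, e}
  B6: | IN={a, b, c, d, e} | OUT={a, b, c, d, e, f}
  B7: | IN={a, b, c, d, f} | OUT={a, b, e, f}
  B8: | IN={a, b, e, f} | OUT={}

Merge at B5: OUT[B5] = IN[B6] = {a, b, c, d, e}
Applying B5's transfer function to that OUT value gives IN[B5] (row B5 above).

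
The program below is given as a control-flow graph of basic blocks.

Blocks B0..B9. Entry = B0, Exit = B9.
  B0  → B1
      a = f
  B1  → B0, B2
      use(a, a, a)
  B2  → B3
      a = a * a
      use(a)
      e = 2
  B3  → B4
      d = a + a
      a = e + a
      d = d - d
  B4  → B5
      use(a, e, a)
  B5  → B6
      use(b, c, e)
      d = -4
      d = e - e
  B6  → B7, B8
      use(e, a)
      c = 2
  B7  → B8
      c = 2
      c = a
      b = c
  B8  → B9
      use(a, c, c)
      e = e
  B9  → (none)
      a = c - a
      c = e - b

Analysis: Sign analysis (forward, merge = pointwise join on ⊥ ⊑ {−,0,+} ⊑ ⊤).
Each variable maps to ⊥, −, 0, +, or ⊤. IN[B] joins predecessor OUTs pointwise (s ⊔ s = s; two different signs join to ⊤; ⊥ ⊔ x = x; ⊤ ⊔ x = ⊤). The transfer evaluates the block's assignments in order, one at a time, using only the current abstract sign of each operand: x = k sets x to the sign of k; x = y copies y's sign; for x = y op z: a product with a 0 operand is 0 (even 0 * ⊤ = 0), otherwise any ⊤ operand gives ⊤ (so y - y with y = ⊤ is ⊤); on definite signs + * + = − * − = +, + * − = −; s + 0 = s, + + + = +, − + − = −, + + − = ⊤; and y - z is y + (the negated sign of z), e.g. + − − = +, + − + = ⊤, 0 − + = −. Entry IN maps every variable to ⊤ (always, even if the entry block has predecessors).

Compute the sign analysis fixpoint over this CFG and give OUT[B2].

Per-block solution:
  B0:  IN=(all ⊤)  OUT=(all ⊤)
  B1:  IN=(all ⊤)  OUT=(all ⊤)
  B2:  IN=(all ⊤)  OUT={e:+; rest ⊤}
  B3:  IN={e:+; rest ⊤}  OUT={e:+; rest ⊤}
  B4:  IN={e:+; rest ⊤}  OUT={e:+; rest ⊤}
  B5:  IN={e:+; rest ⊤}  OUT={e:+; rest ⊤}
  B6:  IN={e:+; rest ⊤}  OUT={c:+, e:+; rest ⊤}
  B7:  IN={c:+, e:+; rest ⊤}  OUT={e:+; rest ⊤}
  B8:  IN={e:+; rest ⊤}  OUT={e:+; rest ⊤}
  B9:  IN={e:+; rest ⊤}  OUT={e:+; rest ⊤}

Merge at B2: IN[B2] = OUT[B1] = {a: ⊤, b: ⊤, c: ⊤, d: ⊤, e: ⊤, f: ⊤}
Applying B2's transfer function to that IN value gives OUT[B2] (row B2 above).

Answer: {a: ⊤, b: ⊤, c: ⊤, d: ⊤, e: +, f: ⊤}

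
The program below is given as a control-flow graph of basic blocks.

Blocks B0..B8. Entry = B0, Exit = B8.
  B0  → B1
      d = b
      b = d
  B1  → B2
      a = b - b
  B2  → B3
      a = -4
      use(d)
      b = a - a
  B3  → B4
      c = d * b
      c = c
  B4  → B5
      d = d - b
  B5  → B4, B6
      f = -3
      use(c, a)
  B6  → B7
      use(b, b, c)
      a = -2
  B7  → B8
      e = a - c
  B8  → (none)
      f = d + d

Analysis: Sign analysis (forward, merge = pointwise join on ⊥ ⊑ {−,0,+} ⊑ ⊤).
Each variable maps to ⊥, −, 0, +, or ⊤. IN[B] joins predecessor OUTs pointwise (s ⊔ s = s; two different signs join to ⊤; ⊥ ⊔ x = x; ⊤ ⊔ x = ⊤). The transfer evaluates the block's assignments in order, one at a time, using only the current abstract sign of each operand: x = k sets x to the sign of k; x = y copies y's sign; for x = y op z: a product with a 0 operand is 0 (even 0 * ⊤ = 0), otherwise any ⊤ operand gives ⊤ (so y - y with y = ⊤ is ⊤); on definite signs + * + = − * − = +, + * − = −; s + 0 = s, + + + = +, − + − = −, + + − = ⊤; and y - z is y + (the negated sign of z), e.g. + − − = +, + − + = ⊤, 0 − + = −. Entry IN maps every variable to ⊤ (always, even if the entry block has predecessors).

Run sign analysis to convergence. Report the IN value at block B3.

Fixpoint table:
  B0:   IN=(all ⊤)   OUT=(all ⊤)
  B1:   IN=(all ⊤)   OUT=(all ⊤)
  B2:   IN=(all ⊤)   OUT={a:-; rest ⊤}
  B3:   IN={a:-; rest ⊤}   OUT={a:-; rest ⊤}
  B4:   IN={a:-; rest ⊤}   OUT={a:-; rest ⊤}
  B5:   IN={a:-; rest ⊤}   OUT={a:-, f:-; rest ⊤}
  B6:   IN={a:-, f:-; rest ⊤}   OUT={a:-, f:-; rest ⊤}
  B7:   IN={a:-, f:-; rest ⊤}   OUT={a:-, f:-; rest ⊤}
  B8:   IN={a:-, f:-; rest ⊤}   OUT={a:-; rest ⊤}

Merge at B3: IN[B3] = OUT[B2] = {a: -, b: ⊤, c: ⊤, d: ⊤, e: ⊤, f: ⊤}

Answer: {a: -, b: ⊤, c: ⊤, d: ⊤, e: ⊤, f: ⊤}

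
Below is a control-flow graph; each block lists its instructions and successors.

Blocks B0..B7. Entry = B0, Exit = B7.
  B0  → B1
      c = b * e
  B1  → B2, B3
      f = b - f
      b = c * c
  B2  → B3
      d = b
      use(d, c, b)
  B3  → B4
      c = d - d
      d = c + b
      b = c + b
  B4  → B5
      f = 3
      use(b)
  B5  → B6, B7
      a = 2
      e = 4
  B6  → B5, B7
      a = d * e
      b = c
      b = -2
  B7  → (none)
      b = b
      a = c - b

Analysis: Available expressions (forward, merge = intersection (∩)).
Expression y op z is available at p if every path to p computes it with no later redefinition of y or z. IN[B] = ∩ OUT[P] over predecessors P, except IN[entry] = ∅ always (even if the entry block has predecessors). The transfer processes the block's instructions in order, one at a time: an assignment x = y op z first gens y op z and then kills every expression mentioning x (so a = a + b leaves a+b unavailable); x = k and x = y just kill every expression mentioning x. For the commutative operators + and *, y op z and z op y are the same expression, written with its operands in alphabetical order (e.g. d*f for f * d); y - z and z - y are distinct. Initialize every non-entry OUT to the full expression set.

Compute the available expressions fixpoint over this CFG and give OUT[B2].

Converged values:
  B0:  IN={}  OUT={b*e}
  B1:  IN={b*e}  OUT={c*c}
  B2:  IN={c*c}  OUT={c*c}
  B3:  IN={c*c}  OUT={}
  B4:  IN={}  OUT={}
  B5:  IN={}  OUT={}
  B6:  IN={}  OUT={d*e}
  B7:  IN={}  OUT={c-b}

Merge at B2: IN[B2] = OUT[B1] = {c*c}
Applying B2's transfer function to that IN value gives OUT[B2] (row B2 above).

Answer: {c*c}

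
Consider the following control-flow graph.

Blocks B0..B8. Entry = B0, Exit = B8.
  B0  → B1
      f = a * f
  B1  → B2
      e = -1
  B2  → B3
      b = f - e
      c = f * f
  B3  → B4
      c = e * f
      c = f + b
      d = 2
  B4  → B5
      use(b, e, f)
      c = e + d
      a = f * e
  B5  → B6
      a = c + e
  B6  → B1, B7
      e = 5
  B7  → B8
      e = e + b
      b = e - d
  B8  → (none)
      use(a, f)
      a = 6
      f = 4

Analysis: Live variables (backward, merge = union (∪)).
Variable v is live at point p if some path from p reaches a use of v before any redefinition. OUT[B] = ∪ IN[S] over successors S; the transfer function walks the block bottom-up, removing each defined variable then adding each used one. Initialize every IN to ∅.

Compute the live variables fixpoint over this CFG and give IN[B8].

Fixpoint table:
  B0: | IN={a, f} | OUT={f}
  B1: | IN={f} | OUT={e, f}
  B2: | IN={e, f} | OUT={b, e, f}
  B3: | IN={b, e, f} | OUT={b, d, e, f}
  B4: | IN={b, d, e, f} | OUT={b, c, d, e, f}
  B5: | IN={b, c, d, e, f} | OUT={a, b, d, f}
  B6: | IN={a, b, d, f} | OUT={a, b, d, e, f}
  B7: | IN={a, b, d, e, f} | OUT={a, f}
  B8: | IN={a, f} | OUT={}

B8 is the boundary node: OUT[B8] = {}
Applying B8's transfer function to that OUT value gives IN[B8] (row B8 above).

Answer: {a, f}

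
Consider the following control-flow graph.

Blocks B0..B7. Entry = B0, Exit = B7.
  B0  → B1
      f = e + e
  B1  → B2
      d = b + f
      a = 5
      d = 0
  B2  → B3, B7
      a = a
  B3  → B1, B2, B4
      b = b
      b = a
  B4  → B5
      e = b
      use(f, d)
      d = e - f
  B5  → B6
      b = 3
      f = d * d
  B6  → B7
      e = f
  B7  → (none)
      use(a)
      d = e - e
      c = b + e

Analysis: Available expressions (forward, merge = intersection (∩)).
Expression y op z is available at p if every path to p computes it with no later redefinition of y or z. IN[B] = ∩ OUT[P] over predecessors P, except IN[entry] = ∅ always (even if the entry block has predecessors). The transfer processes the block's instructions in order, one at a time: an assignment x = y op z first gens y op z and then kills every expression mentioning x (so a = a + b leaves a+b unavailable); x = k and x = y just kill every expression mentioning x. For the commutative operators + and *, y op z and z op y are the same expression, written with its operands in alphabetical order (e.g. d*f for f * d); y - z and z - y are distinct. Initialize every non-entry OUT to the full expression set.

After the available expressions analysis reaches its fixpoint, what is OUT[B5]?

Converged values:
  B0:   IN={}   OUT={e+e}
  B1:   IN={e+e}   OUT={b+f, e+e}
  B2:   IN={e+e}   OUT={e+e}
  B3:   IN={e+e}   OUT={e+e}
  B4:   IN={e+e}   OUT={e-f}
  B5:   IN={e-f}   OUT={d*d}
  B6:   IN={d*d}   OUT={d*d}
  B7:   IN={}   OUT={b+e, e-e}

Merge at B5: IN[B5] = OUT[B4] = {e-f}
Applying B5's transfer function to that IN value gives OUT[B5] (row B5 above).

Answer: {d*d}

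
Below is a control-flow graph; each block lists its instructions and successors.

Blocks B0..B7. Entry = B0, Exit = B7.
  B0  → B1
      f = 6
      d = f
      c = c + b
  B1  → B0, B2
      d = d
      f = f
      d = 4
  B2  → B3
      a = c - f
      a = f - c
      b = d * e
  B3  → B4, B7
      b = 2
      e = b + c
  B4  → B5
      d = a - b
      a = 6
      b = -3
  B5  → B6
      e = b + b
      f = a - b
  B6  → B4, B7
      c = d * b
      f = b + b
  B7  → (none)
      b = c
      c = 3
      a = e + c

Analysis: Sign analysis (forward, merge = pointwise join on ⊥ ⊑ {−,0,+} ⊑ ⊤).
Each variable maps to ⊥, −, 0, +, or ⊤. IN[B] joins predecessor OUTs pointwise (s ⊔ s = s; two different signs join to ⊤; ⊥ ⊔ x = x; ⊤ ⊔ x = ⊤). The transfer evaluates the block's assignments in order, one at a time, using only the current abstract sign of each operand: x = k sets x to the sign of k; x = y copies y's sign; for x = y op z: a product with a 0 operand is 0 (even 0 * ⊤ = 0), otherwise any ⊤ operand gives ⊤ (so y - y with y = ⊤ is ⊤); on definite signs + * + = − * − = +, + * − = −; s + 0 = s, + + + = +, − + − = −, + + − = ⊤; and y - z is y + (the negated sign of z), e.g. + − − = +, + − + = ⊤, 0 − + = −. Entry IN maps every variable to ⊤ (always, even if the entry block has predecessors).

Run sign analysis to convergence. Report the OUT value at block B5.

Answer: {a: +, b: -, c: ⊤, d: ⊤, e: -, f: +}

Trace:
Converged values:
  B0: | IN=(all ⊤) | OUT={d:+, f:+; rest ⊤}
  B1: | IN={d:+, f:+; rest ⊤} | OUT={d:+, f:+; rest ⊤}
  B2: | IN={d:+, f:+; rest ⊤} | OUT={d:+, f:+; rest ⊤}
  B3: | IN={d:+, f:+; rest ⊤} | OUT={b:+, d:+, f:+; rest ⊤}
  B4: | IN=(all ⊤) | OUT={a:+, b:-; rest ⊤}
  B5: | IN={a:+, b:-; rest ⊤} | OUT={a:+, b:-, e:-, f:+; rest ⊤}
  B6: | IN={a:+, b:-, e:-, f:+; rest ⊤} | OUT={a:+, b:-, e:-, f:-; rest ⊤}
  B7: | IN=(all ⊤) | OUT={c:+; rest ⊤}

Merge at B5: IN[B5] = OUT[B4] = {a: +, b: -, c: ⊤, d: ⊤, e: ⊤, f: ⊤}
Applying B5's transfer function to that IN value gives OUT[B5] (row B5 above).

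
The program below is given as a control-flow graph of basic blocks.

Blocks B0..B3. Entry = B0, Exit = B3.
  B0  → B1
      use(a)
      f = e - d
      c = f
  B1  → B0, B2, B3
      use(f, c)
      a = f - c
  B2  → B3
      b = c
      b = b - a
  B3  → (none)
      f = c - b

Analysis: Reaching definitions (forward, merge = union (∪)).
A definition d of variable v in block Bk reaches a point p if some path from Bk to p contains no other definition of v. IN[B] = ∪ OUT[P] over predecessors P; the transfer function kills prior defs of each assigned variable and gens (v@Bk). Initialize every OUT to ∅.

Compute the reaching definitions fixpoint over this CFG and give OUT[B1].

Answer: {a@B1, c@B0, f@B0}

Working:
Per-block solution:
  B0:  IN={a@B1, c@B0, f@B0}  OUT={a@B1, c@B0, f@B0}
  B1:  IN={a@B1, c@B0, f@B0}  OUT={a@B1, c@B0, f@B0}
  B2:  IN={a@B1, c@B0, f@B0}  OUT={a@B1, b@B2, c@B0, f@B0}
  B3:  IN={a@B1, b@B2, c@B0, f@B0}  OUT={a@B1, b@B2, c@B0, f@B3}

Merge at B1: IN[B1] = OUT[B0] = {a@B1, c@B0, f@B0}
Applying B1's transfer function to that IN value gives OUT[B1] (row B1 above).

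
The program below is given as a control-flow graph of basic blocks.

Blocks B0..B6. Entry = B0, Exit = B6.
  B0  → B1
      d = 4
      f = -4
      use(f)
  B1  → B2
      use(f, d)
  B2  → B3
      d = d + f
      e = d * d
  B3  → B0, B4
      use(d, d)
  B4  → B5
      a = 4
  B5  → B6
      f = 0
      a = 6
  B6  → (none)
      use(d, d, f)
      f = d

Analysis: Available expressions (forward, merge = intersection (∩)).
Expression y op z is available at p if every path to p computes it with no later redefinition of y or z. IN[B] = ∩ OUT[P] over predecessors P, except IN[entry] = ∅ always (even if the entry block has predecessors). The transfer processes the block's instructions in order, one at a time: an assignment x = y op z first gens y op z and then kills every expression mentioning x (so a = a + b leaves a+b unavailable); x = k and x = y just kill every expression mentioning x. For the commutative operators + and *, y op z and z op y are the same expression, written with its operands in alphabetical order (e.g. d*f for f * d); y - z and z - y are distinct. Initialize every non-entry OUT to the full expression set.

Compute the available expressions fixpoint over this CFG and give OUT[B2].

Converged values:
  B0: | IN={} | OUT={}
  B1: | IN={} | OUT={}
  B2: | IN={} | OUT={d*d}
  B3: | IN={d*d} | OUT={d*d}
  B4: | IN={d*d} | OUT={d*d}
  B5: | IN={d*d} | OUT={d*d}
  B6: | IN={d*d} | OUT={d*d}

Merge at B2: IN[B2] = OUT[B1] = {}
Applying B2's transfer function to that IN value gives OUT[B2] (row B2 above).

Answer: {d*d}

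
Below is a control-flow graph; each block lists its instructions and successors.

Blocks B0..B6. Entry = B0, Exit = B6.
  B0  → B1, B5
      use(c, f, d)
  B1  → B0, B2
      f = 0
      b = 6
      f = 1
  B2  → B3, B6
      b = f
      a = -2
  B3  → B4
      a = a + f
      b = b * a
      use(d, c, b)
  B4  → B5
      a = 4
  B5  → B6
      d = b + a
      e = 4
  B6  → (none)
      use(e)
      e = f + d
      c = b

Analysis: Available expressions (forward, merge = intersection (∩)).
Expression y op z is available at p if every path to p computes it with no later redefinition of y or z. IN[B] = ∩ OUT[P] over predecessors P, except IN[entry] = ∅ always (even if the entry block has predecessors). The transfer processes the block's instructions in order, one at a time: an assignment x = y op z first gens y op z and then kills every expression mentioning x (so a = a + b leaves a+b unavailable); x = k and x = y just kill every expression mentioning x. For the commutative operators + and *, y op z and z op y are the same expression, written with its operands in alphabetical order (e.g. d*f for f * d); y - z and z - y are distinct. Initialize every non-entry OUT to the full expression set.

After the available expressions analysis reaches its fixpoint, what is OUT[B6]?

Per-block solution:
  B0:   IN={}   OUT={}
  B1:   IN={}   OUT={}
  B2:   IN={}   OUT={}
  B3:   IN={}   OUT={}
  B4:   IN={}   OUT={}
  B5:   IN={}   OUT={a+b}
  B6:   IN={}   OUT={d+f}

Merge at B6: IN[B6] = OUT[B2] ∩ OUT[B5] = {}
Applying B6's transfer function to that IN value gives OUT[B6] (row B6 above).

Answer: {d+f}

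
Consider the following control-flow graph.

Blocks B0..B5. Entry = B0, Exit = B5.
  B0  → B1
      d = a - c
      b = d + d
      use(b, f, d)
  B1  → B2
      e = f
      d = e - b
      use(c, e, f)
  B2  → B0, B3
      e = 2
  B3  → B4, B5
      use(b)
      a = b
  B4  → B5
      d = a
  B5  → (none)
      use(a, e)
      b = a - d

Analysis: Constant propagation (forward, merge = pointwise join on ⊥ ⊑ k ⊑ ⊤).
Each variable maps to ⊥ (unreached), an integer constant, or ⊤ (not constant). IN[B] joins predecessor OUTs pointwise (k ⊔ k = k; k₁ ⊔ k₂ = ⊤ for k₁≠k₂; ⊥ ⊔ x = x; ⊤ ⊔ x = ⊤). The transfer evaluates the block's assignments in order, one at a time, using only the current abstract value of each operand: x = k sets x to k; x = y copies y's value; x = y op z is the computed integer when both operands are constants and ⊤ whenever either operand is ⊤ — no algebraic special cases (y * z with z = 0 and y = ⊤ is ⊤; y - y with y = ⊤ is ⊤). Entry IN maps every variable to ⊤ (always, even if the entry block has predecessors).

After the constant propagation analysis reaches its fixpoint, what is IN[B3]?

Per-block solution:
  B0:   IN=(all ⊤)   OUT=(all ⊤)
  B1:   IN=(all ⊤)   OUT=(all ⊤)
  B2:   IN=(all ⊤)   OUT={e:2; rest ⊤}
  B3:   IN={e:2; rest ⊤}   OUT={e:2; rest ⊤}
  B4:   IN={e:2; rest ⊤}   OUT={e:2; rest ⊤}
  B5:   IN={e:2; rest ⊤}   OUT={e:2; rest ⊤}

Merge at B3: IN[B3] = OUT[B2] = {a: ⊤, b: ⊤, c: ⊤, d: ⊤, e: 2, f: ⊤}

Answer: {a: ⊤, b: ⊤, c: ⊤, d: ⊤, e: 2, f: ⊤}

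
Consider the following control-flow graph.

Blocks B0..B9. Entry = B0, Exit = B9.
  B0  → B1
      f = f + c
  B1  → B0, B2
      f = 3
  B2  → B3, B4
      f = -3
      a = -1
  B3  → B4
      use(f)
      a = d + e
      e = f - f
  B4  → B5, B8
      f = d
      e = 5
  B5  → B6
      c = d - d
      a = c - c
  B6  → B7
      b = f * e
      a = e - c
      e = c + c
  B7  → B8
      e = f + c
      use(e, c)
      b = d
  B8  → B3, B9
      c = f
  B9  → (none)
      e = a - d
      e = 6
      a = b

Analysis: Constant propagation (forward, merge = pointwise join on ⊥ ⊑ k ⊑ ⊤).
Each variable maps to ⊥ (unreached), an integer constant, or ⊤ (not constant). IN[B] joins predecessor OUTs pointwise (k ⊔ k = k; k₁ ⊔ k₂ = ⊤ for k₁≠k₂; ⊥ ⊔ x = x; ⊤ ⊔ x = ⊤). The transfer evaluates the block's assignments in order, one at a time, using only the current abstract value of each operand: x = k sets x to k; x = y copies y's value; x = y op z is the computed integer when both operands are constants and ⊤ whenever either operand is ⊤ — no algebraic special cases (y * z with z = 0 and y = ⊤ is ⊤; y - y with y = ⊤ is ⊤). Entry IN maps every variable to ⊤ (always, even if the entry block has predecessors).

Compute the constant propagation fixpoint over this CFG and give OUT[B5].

Fixpoint table:
  B0: | IN=(all ⊤) | OUT=(all ⊤)
  B1: | IN=(all ⊤) | OUT={f:3; rest ⊤}
  B2: | IN={f:3; rest ⊤} | OUT={a:-1, f:-3; rest ⊤}
  B3: | IN=(all ⊤) | OUT=(all ⊤)
  B4: | IN=(all ⊤) | OUT={e:5; rest ⊤}
  B5: | IN={e:5; rest ⊤} | OUT={e:5; rest ⊤}
  B6: | IN={e:5; rest ⊤} | OUT=(all ⊤)
  B7: | IN=(all ⊤) | OUT=(all ⊤)
  B8: | IN=(all ⊤) | OUT=(all ⊤)
  B9: | IN=(all ⊤) | OUT={e:6; rest ⊤}

Merge at B5: IN[B5] = OUT[B4] = {a: ⊤, b: ⊤, c: ⊤, d: ⊤, e: 5, f: ⊤}
Applying B5's transfer function to that IN value gives OUT[B5] (row B5 above).

Answer: {a: ⊤, b: ⊤, c: ⊤, d: ⊤, e: 5, f: ⊤}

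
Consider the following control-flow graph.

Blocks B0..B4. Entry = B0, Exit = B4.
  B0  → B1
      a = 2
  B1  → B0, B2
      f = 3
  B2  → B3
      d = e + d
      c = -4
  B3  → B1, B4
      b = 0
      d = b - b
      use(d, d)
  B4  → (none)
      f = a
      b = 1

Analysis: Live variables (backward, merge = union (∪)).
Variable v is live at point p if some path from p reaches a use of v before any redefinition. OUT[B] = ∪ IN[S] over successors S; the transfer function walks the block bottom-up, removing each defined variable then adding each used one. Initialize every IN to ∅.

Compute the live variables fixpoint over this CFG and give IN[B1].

Answer: {a, d, e}

Derivation:
Converged values:
  B0: | IN={d, e} | OUT={a, d, e}
  B1: | IN={a, d, e} | OUT={a, d, e}
  B2: | IN={a, d, e} | OUT={a, e}
  B3: | IN={a, e} | OUT={a, d, e}
  B4: | IN={a} | OUT={}

Merge at B1: OUT[B1] = IN[B0] ⊔ IN[B2] = {a, d, e}
Applying B1's transfer function to that OUT value gives IN[B1] (row B1 above).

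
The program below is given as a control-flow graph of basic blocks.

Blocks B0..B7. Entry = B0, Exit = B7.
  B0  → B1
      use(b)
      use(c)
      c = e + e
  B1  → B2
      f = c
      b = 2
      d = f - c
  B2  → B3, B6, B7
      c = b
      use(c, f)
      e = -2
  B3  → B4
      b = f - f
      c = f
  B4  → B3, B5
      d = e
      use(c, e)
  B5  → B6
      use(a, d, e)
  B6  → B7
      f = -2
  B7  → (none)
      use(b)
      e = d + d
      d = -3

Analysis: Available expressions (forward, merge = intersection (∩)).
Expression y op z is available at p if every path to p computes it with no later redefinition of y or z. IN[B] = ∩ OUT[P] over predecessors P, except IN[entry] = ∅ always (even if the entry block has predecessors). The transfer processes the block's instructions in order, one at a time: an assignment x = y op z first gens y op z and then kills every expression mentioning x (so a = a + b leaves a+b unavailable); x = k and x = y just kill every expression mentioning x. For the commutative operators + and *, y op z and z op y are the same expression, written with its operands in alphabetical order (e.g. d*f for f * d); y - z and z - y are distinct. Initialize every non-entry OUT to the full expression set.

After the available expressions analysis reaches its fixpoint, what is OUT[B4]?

Fixpoint table:
  B0: | IN={} | OUT={e+e}
  B1: | IN={e+e} | OUT={e+e, f-c}
  B2: | IN={e+e, f-c} | OUT={}
  B3: | IN={} | OUT={f-f}
  B4: | IN={f-f} | OUT={f-f}
  B5: | IN={f-f} | OUT={f-f}
  B6: | IN={} | OUT={}
  B7: | IN={} | OUT={}

Merge at B4: IN[B4] = OUT[B3] = {f-f}
Applying B4's transfer function to that IN value gives OUT[B4] (row B4 above).

Answer: {f-f}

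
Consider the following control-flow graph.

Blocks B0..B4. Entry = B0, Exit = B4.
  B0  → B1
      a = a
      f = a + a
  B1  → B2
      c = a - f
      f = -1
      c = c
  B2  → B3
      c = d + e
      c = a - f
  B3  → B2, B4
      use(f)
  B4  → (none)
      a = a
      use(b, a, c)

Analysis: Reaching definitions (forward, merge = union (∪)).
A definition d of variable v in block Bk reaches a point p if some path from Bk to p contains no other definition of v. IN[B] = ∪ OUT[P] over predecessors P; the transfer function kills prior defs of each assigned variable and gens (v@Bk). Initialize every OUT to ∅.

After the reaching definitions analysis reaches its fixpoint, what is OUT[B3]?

Answer: {a@B0, c@B2, f@B1}

Trace:
Fixpoint table:
  B0:   IN={}   OUT={a@B0, f@B0}
  B1:   IN={a@B0, f@B0}   OUT={a@B0, c@B1, f@B1}
  B2:   IN={a@B0, c@B1, c@B2, f@B1}   OUT={a@B0, c@B2, f@B1}
  B3:   IN={a@B0, c@B2, f@B1}   OUT={a@B0, c@B2, f@B1}
  B4:   IN={a@B0, c@B2, f@B1}   OUT={a@B4, c@B2, f@B1}

Merge at B3: IN[B3] = OUT[B2] = {a@B0, c@B2, f@B1}
Applying B3's transfer function to that IN value gives OUT[B3] (row B3 above).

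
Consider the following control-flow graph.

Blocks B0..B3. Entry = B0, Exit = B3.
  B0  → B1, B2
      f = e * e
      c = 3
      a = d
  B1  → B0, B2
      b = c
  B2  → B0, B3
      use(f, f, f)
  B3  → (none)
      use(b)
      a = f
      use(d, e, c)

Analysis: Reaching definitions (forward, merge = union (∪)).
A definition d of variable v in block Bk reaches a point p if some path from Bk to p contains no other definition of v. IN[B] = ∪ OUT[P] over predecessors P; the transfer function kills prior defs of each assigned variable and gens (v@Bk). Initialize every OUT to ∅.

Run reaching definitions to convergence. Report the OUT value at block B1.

Fixpoint table:
  B0: | IN={a@B0, b@B1, c@B0, f@B0} | OUT={a@B0, b@B1, c@B0, f@B0}
  B1: | IN={a@B0, b@B1, c@B0, f@B0} | OUT={a@B0, b@B1, c@B0, f@B0}
  B2: | IN={a@B0, b@B1, c@B0, f@B0} | OUT={a@B0, b@B1, c@B0, f@B0}
  B3: | IN={a@B0, b@B1, c@B0, f@B0} | OUT={a@B3, b@B1, c@B0, f@B0}

Merge at B1: IN[B1] = OUT[B0] = {a@B0, b@B1, c@B0, f@B0}
Applying B1's transfer function to that IN value gives OUT[B1] (row B1 above).

Answer: {a@B0, b@B1, c@B0, f@B0}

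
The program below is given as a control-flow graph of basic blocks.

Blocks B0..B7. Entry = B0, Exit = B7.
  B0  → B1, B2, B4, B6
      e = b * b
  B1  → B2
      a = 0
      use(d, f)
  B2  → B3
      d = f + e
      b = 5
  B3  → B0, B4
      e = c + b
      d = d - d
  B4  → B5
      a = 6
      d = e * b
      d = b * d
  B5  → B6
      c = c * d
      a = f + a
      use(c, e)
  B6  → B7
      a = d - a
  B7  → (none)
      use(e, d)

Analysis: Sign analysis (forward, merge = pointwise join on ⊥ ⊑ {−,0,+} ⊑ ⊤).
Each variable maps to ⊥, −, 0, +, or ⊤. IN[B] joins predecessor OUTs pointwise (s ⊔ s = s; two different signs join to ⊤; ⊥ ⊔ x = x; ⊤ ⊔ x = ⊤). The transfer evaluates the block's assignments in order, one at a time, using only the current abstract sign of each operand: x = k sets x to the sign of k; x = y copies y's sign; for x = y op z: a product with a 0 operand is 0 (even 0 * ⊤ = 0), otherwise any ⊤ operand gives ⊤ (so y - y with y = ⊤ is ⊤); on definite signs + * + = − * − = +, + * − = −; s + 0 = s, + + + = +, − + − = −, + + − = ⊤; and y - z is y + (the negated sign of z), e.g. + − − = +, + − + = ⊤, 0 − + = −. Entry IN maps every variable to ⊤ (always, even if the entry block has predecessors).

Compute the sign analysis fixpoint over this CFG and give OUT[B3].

Converged values:
  B0:  IN=(all ⊤)  OUT=(all ⊤)
  B1:  IN=(all ⊤)  OUT={a:0; rest ⊤}
  B2:  IN=(all ⊤)  OUT={b:+; rest ⊤}
  B3:  IN={b:+; rest ⊤}  OUT={b:+; rest ⊤}
  B4:  IN=(all ⊤)  OUT={a:+; rest ⊤}
  B5:  IN={a:+; rest ⊤}  OUT=(all ⊤)
  B6:  IN=(all ⊤)  OUT=(all ⊤)
  B7:  IN=(all ⊤)  OUT=(all ⊤)

Merge at B3: IN[B3] = OUT[B2] = {a: ⊤, b: +, c: ⊤, d: ⊤, e: ⊤, f: ⊤}
Applying B3's transfer function to that IN value gives OUT[B3] (row B3 above).

Answer: {a: ⊤, b: +, c: ⊤, d: ⊤, e: ⊤, f: ⊤}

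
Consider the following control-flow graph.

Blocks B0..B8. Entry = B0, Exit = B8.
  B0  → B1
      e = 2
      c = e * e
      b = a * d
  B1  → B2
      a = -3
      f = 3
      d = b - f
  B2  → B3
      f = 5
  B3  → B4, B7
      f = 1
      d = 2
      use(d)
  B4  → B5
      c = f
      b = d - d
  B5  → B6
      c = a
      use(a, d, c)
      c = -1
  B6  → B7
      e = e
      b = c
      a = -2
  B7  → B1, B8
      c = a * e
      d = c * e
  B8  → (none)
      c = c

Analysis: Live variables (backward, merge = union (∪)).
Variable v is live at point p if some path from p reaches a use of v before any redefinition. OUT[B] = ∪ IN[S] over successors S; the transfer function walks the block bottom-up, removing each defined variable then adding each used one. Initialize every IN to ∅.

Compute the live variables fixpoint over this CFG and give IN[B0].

Per-block solution:
  B0: | IN={a, d} | OUT={b, e}
  B1: | IN={b, e} | OUT={a, b, e}
  B2: | IN={a, b, e} | OUT={a, b, e}
  B3: | IN={a, b, e} | OUT={a, b, d, e, f}
  B4: | IN={a, d, e, f} | OUT={a, d, e}
  B5: | IN={a, d, e} | OUT={c, e}
  B6: | IN={c, e} | OUT={a, b, e}
  B7: | IN={a, b, e} | OUT={b, c, e}
  B8: | IN={c} | OUT={}

Merge at B0: OUT[B0] = IN[B1] = {b, e}
Applying B0's transfer function to that OUT value gives IN[B0] (row B0 above).

Answer: {a, d}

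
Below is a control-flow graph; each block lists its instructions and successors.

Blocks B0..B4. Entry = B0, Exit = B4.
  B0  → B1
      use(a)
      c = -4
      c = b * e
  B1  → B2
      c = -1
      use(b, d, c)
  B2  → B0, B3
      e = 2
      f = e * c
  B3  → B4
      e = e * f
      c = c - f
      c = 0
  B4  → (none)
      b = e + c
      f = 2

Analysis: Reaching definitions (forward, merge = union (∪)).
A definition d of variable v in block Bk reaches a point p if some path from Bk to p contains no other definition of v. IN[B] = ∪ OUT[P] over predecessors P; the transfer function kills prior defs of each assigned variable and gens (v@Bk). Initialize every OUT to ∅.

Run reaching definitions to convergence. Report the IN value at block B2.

Converged values:
  B0:  IN={c@B1, e@B2, f@B2}  OUT={c@B0, e@B2, f@B2}
  B1:  IN={c@B0, e@B2, f@B2}  OUT={c@B1, e@B2, f@B2}
  B2:  IN={c@B1, e@B2, f@B2}  OUT={c@B1, e@B2, f@B2}
  B3:  IN={c@B1, e@B2, f@B2}  OUT={c@B3, e@B3, f@B2}
  B4:  IN={c@B3, e@B3, f@B2}  OUT={b@B4, c@B3, e@B3, f@B4}

Merge at B2: IN[B2] = OUT[B1] = {c@B1, e@B2, f@B2}

Answer: {c@B1, e@B2, f@B2}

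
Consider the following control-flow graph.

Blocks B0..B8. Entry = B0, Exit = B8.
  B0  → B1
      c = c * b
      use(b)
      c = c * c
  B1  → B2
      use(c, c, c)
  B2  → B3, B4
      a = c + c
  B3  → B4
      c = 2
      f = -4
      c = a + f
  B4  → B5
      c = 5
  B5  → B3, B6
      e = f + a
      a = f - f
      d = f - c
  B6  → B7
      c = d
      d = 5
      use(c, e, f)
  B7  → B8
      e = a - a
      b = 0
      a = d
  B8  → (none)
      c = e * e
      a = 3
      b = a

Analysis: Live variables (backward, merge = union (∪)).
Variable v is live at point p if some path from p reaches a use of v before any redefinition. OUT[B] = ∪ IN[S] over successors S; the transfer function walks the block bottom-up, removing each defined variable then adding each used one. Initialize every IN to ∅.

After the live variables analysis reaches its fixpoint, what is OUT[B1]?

Answer: {c, f}

Working:
Per-block solution:
  B0:   IN={b, c, f}   OUT={c, f}
  B1:   IN={c, f}   OUT={c, f}
  B2:   IN={c, f}   OUT={a, f}
  B3:   IN={a}   OUT={a, f}
  B4:   IN={a, f}   OUT={a, c, f}
  B5:   IN={a, c, f}   OUT={a, d, e, f}
  B6:   IN={a, d, e, f}   OUT={a, d}
  B7:   IN={a, d}   OUT={e}
  B8:   IN={e}   OUT={}

Merge at B1: OUT[B1] = IN[B2] = {c, f}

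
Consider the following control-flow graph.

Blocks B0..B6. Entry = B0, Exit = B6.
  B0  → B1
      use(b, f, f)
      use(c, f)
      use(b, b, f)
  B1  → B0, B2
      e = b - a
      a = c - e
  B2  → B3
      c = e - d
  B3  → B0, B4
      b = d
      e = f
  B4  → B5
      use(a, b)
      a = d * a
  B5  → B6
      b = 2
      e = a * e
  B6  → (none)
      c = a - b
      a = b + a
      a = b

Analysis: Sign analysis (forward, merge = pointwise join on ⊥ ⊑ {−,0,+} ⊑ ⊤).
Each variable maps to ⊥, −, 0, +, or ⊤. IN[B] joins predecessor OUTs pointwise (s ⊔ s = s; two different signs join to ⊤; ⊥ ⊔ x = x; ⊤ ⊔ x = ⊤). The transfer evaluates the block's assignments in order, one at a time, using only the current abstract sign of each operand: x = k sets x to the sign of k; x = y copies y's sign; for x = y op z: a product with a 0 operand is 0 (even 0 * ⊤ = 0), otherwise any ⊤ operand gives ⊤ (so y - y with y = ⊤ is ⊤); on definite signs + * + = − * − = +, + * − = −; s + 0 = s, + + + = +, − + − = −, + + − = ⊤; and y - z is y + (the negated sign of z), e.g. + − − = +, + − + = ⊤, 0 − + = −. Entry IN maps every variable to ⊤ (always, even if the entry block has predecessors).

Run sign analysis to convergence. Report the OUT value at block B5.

Answer: {a: ⊤, b: +, c: ⊤, d: ⊤, e: ⊤, f: ⊤}

Derivation:
Converged values:
  B0:  IN=(all ⊤)  OUT=(all ⊤)
  B1:  IN=(all ⊤)  OUT=(all ⊤)
  B2:  IN=(all ⊤)  OUT=(all ⊤)
  B3:  IN=(all ⊤)  OUT=(all ⊤)
  B4:  IN=(all ⊤)  OUT=(all ⊤)
  B5:  IN=(all ⊤)  OUT={b:+; rest ⊤}
  B6:  IN={b:+; rest ⊤}  OUT={a:+, b:+; rest ⊤}

Merge at B5: IN[B5] = OUT[B4] = {a: ⊤, b: ⊤, c: ⊤, d: ⊤, e: ⊤, f: ⊤}
Applying B5's transfer function to that IN value gives OUT[B5] (row B5 above).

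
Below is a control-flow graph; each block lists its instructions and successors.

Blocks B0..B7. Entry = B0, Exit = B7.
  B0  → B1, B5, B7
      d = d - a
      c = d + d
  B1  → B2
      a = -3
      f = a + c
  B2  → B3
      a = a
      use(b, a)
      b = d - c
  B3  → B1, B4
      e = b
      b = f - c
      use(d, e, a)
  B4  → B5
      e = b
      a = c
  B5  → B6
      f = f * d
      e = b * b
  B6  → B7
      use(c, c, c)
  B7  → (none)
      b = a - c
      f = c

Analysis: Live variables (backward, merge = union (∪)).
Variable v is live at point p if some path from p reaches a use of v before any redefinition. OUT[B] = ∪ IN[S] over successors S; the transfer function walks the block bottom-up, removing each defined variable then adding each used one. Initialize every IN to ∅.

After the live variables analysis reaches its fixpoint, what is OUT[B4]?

Answer: {a, b, c, d, f}

Trace:
Fixpoint table:
  B0:   IN={a, b, d, f}   OUT={a, b, c, d, f}
  B1:   IN={b, c, d}   OUT={a, b, c, d, f}
  B2:   IN={a, b, c, d, f}   OUT={a, b, c, d, f}
  B3:   IN={a, b, c, d, f}   OUT={b, c, d, f}
  B4:   IN={b, c, d, f}   OUT={a, b, c, d, f}
  B5:   IN={a, b, c, d, f}   OUT={a, c}
  B6:   IN={a, c}   OUT={a, c}
  B7:   IN={a, c}   OUT={}

Merge at B4: OUT[B4] = IN[B5] = {a, b, c, d, f}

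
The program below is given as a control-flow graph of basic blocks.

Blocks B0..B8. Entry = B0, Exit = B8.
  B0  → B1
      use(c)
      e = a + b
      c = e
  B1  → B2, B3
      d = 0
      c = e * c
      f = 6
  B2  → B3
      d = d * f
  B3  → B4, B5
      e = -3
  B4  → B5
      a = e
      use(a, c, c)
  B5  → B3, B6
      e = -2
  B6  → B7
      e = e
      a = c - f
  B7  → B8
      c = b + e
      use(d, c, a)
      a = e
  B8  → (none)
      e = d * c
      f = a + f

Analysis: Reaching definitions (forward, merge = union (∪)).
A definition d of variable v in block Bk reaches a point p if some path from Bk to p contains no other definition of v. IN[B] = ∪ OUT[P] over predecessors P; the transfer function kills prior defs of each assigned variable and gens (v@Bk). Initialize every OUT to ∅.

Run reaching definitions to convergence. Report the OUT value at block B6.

Answer: {a@B6, c@B1, d@B1, d@B2, e@B6, f@B1}

Trace:
Fixpoint table:
  B0:   IN={}   OUT={c@B0, e@B0}
  B1:   IN={c@B0, e@B0}   OUT={c@B1, d@B1, e@B0, f@B1}
  B2:   IN={c@B1, d@B1, e@B0, f@B1}   OUT={c@B1, d@B2, e@B0, f@B1}
  B3:   IN={a@B4, c@B1, d@B1, d@B2, e@B0, e@B5, f@B1}   OUT={a@B4, c@B1, d@B1, d@B2, e@B3, f@B1}
  B4:   IN={a@B4, c@B1, d@B1, d@B2, e@B3, f@B1}   OUT={a@B4, c@B1, d@B1, d@B2, e@B3, f@B1}
  B5:   IN={a@B4, c@B1, d@B1, d@B2, e@B3, f@B1}   OUT={a@B4, c@B1, d@B1, d@B2, e@B5, f@B1}
  B6:   IN={a@B4, c@B1, d@B1, d@B2, e@B5, f@B1}   OUT={a@B6, c@B1, d@B1, d@B2, e@B6, f@B1}
  B7:   IN={a@B6, c@B1, d@B1, d@B2, e@B6, f@B1}   OUT={a@B7, c@B7, d@B1, d@B2, e@B6, f@B1}
  B8:   IN={a@B7, c@B7, d@B1, d@B2, e@B6, f@B1}   OUT={a@B7, c@B7, d@B1, d@B2, e@B8, f@B8}

Merge at B6: IN[B6] = OUT[B5] = {a@B4, c@B1, d@B1, d@B2, e@B5, f@B1}
Applying B6's transfer function to that IN value gives OUT[B6] (row B6 above).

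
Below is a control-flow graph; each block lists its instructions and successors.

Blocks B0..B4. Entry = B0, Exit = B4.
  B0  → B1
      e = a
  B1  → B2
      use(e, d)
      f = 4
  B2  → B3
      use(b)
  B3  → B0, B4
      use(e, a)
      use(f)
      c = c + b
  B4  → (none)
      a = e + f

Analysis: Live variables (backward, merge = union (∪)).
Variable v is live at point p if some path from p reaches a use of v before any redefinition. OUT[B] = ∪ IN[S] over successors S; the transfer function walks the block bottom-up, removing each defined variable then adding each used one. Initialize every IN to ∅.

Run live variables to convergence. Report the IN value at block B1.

Answer: {a, b, c, d, e}

Working:
Fixpoint table:
  B0:   IN={a, b, c, d}   OUT={a, b, c, d, e}
  B1:   IN={a, b, c, d, e}   OUT={a, b, c, d, e, f}
  B2:   IN={a, b, c, d, e, f}   OUT={a, b, c, d, e, f}
  B3:   IN={a, b, c, d, e, f}   OUT={a, b, c, d, e, f}
  B4:   IN={e, f}   OUT={}

Merge at B1: OUT[B1] = IN[B2] = {a, b, c, d, e, f}
Applying B1's transfer function to that OUT value gives IN[B1] (row B1 above).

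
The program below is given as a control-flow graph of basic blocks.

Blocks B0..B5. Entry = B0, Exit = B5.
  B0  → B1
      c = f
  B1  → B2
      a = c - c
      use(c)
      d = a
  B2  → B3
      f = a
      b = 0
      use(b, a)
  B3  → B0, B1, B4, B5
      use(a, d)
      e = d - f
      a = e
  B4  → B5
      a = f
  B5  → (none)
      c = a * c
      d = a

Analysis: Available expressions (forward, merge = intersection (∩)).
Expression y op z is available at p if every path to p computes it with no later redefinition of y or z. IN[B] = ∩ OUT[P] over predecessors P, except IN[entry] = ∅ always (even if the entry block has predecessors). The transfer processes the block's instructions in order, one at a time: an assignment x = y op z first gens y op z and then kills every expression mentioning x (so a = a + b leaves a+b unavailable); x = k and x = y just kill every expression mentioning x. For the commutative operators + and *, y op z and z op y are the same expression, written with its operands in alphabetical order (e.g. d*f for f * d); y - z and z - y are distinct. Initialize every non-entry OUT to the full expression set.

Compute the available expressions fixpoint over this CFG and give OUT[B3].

Answer: {c-c, d-f}

Derivation:
Converged values:
  B0: | IN={} | OUT={}
  B1: | IN={} | OUT={c-c}
  B2: | IN={c-c} | OUT={c-c}
  B3: | IN={c-c} | OUT={c-c, d-f}
  B4: | IN={c-c, d-f} | OUT={c-c, d-f}
  B5: | IN={c-c, d-f} | OUT={}

Merge at B3: IN[B3] = OUT[B2] = {c-c}
Applying B3's transfer function to that IN value gives OUT[B3] (row B3 above).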